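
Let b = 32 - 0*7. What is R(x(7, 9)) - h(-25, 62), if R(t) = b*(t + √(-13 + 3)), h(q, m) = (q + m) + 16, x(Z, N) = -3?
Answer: -149 + 32*I*√10 ≈ -149.0 + 101.19*I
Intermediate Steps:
b = 32 (b = 32 - 1*0 = 32 + 0 = 32)
h(q, m) = 16 + m + q (h(q, m) = (m + q) + 16 = 16 + m + q)
R(t) = 32*t + 32*I*√10 (R(t) = 32*(t + √(-13 + 3)) = 32*(t + √(-10)) = 32*(t + I*√10) = 32*t + 32*I*√10)
R(x(7, 9)) - h(-25, 62) = (32*(-3) + 32*I*√10) - (16 + 62 - 25) = (-96 + 32*I*√10) - 1*53 = (-96 + 32*I*√10) - 53 = -149 + 32*I*√10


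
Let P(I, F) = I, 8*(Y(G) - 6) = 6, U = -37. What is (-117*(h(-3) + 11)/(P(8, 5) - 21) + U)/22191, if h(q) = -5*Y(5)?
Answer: -967/88764 ≈ -0.010894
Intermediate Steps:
Y(G) = 27/4 (Y(G) = 6 + (⅛)*6 = 6 + ¾ = 27/4)
h(q) = -135/4 (h(q) = -5*27/4 = -135/4)
(-117*(h(-3) + 11)/(P(8, 5) - 21) + U)/22191 = (-117*(-135/4 + 11)/(8 - 21) - 37)/22191 = (-(-10647)/(4*(-13)) - 37)*(1/22191) = (-(-10647)*(-1)/(4*13) - 37)*(1/22191) = (-117*7/4 - 37)*(1/22191) = (-819/4 - 37)*(1/22191) = -967/4*1/22191 = -967/88764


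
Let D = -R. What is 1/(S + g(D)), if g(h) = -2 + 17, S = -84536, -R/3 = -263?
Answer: -1/84521 ≈ -1.1831e-5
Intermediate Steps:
R = 789 (R = -3*(-263) = 789)
D = -789 (D = -1*789 = -789)
g(h) = 15
1/(S + g(D)) = 1/(-84536 + 15) = 1/(-84521) = -1/84521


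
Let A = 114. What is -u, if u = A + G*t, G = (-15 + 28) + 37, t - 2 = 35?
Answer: -1964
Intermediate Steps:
t = 37 (t = 2 + 35 = 37)
G = 50 (G = 13 + 37 = 50)
u = 1964 (u = 114 + 50*37 = 114 + 1850 = 1964)
-u = -1*1964 = -1964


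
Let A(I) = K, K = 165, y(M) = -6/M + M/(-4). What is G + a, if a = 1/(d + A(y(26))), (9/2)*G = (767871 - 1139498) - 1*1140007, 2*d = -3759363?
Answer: -1262729353318/3759033 ≈ -3.3592e+5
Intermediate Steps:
d = -3759363/2 (d = (1/2)*(-3759363) = -3759363/2 ≈ -1.8797e+6)
y(M) = -6/M - M/4 (y(M) = -6/M + M*(-1/4) = -6/M - M/4)
A(I) = 165
G = -1007756/3 (G = 2*((767871 - 1139498) - 1*1140007)/9 = 2*(-371627 - 1140007)/9 = (2/9)*(-1511634) = -1007756/3 ≈ -3.3592e+5)
a = -2/3759033 (a = 1/(-3759363/2 + 165) = 1/(-3759033/2) = -2/3759033 ≈ -5.3205e-7)
G + a = -1007756/3 - 2/3759033 = -1262729353318/3759033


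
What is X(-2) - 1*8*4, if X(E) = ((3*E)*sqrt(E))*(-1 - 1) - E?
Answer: -30 + 12*I*sqrt(2) ≈ -30.0 + 16.971*I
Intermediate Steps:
X(E) = -E - 6*E**(3/2) (X(E) = (3*E**(3/2))*(-2) - E = -6*E**(3/2) - E = -E - 6*E**(3/2))
X(-2) - 1*8*4 = (-1*(-2) - (-12)*I*sqrt(2)) - 1*8*4 = (2 - (-12)*I*sqrt(2)) - 8*4 = (2 + 12*I*sqrt(2)) - 1*32 = (2 + 12*I*sqrt(2)) - 32 = -30 + 12*I*sqrt(2)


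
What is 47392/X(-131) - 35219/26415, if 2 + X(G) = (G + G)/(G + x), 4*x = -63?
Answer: -13608260551/61635 ≈ -2.2079e+5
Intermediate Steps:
x = -63/4 (x = (1/4)*(-63) = -63/4 ≈ -15.750)
X(G) = -2 + 2*G/(-63/4 + G) (X(G) = -2 + (G + G)/(G - 63/4) = -2 + (2*G)/(-63/4 + G) = -2 + 2*G/(-63/4 + G))
47392/X(-131) - 35219/26415 = 47392/((126/(-63 + 4*(-131)))) - 35219/26415 = 47392/((126/(-63 - 524))) - 35219*1/26415 = 47392/((126/(-587))) - 35219/26415 = 47392/((126*(-1/587))) - 35219/26415 = 47392/(-126/587) - 35219/26415 = 47392*(-587/126) - 35219/26415 = -13909552/63 - 35219/26415 = -13608260551/61635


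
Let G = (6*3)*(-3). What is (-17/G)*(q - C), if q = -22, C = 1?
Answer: -391/54 ≈ -7.2407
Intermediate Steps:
G = -54 (G = 18*(-3) = -54)
(-17/G)*(q - C) = (-17/(-54))*(-22 - 1*1) = (-17*(-1/54))*(-22 - 1) = (17/54)*(-23) = -391/54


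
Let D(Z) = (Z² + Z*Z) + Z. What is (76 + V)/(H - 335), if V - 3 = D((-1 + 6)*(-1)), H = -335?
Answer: -62/335 ≈ -0.18507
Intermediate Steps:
D(Z) = Z + 2*Z² (D(Z) = (Z² + Z²) + Z = 2*Z² + Z = Z + 2*Z²)
V = 48 (V = 3 + ((-1 + 6)*(-1))*(1 + 2*((-1 + 6)*(-1))) = 3 + (5*(-1))*(1 + 2*(5*(-1))) = 3 - 5*(1 + 2*(-5)) = 3 - 5*(1 - 10) = 3 - 5*(-9) = 3 + 45 = 48)
(76 + V)/(H - 335) = (76 + 48)/(-335 - 335) = 124/(-670) = 124*(-1/670) = -62/335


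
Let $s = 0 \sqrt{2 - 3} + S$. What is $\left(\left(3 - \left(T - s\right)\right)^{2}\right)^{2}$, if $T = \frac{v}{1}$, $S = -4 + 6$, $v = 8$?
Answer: $81$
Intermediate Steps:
$S = 2$
$s = 2$ ($s = 0 \sqrt{2 - 3} + 2 = 0 \sqrt{-1} + 2 = 0 i + 2 = 0 + 2 = 2$)
$T = 8$ ($T = \frac{8}{1} = 8 \cdot 1 = 8$)
$\left(\left(3 - \left(T - s\right)\right)^{2}\right)^{2} = \left(\left(3 + \left(2 - 8\right)\right)^{2}\right)^{2} = \left(\left(3 - 6\right)^{2}\right)^{2} = \left(\left(-3\right)^{2}\right)^{2} = 9^{2} = 81$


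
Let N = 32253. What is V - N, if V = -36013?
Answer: -68266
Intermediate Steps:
V - N = -36013 - 1*32253 = -36013 - 32253 = -68266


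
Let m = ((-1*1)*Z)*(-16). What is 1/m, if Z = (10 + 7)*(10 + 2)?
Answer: 1/3264 ≈ 0.00030637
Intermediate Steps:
Z = 204 (Z = 17*12 = 204)
m = 3264 (m = (-1*1*204)*(-16) = -1*204*(-16) = -204*(-16) = 3264)
1/m = 1/3264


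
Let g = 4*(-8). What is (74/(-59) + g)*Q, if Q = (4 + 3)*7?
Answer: -96138/59 ≈ -1629.5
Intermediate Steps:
g = -32
Q = 49 (Q = 7*7 = 49)
(74/(-59) + g)*Q = (74/(-59) - 32)*49 = (74*(-1/59) - 32)*49 = (-74/59 - 32)*49 = -1962/59*49 = -96138/59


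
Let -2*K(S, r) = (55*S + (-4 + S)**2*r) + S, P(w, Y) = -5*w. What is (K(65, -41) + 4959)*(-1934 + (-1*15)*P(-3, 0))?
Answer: -342933401/2 ≈ -1.7147e+8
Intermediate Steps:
K(S, r) = -28*S - r*(-4 + S)**2/2 (K(S, r) = -((55*S + (-4 + S)**2*r) + S)/2 = -((55*S + r*(-4 + S)**2) + S)/2 = -(56*S + r*(-4 + S)**2)/2 = -28*S - r*(-4 + S)**2/2)
(K(65, -41) + 4959)*(-1934 + (-1*15)*P(-3, 0)) = ((-28*65 - 1/2*(-41)*(-4 + 65)**2) + 4959)*(-1934 + (-1*15)*(-5*(-3))) = ((-1820 - 1/2*(-41)*61**2) + 4959)*(-1934 - 15*15) = ((-1820 - 1/2*(-41)*3721) + 4959)*(-1934 - 225) = ((-1820 + 152561/2) + 4959)*(-2159) = (148921/2 + 4959)*(-2159) = (158839/2)*(-2159) = -342933401/2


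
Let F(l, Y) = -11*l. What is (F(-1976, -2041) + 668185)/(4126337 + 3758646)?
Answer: 689921/7884983 ≈ 0.087498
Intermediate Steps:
(F(-1976, -2041) + 668185)/(4126337 + 3758646) = (-11*(-1976) + 668185)/(4126337 + 3758646) = (21736 + 668185)/7884983 = 689921*(1/7884983) = 689921/7884983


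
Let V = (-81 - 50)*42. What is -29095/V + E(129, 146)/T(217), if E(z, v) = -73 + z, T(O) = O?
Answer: 945961/170562 ≈ 5.5461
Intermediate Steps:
V = -5502 (V = -131*42 = -5502)
-29095/V + E(129, 146)/T(217) = -29095/(-5502) + (-73 + 129)/217 = -29095*(-1/5502) + 56*(1/217) = 29095/5502 + 8/31 = 945961/170562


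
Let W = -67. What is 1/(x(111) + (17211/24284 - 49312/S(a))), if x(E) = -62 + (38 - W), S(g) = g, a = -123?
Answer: 2986932/1328047637 ≈ 0.0022491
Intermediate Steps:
x(E) = 43 (x(E) = -62 + (38 - 1*(-67)) = -62 + (38 + 67) = -62 + 105 = 43)
1/(x(111) + (17211/24284 - 49312/S(a))) = 1/(43 + (17211/24284 - 49312/(-123))) = 1/(43 + (17211*(1/24284) - 49312*(-1/123))) = 1/(43 + (17211/24284 + 49312/123)) = 1/(43 + 1199609561/2986932) = 1/(1328047637/2986932) = 2986932/1328047637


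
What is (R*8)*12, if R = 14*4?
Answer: 5376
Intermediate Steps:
R = 56
(R*8)*12 = (56*8)*12 = 448*12 = 5376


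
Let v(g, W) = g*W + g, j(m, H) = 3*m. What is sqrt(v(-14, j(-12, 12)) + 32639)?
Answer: 9*sqrt(409) ≈ 182.01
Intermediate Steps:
v(g, W) = g + W*g (v(g, W) = W*g + g = g + W*g)
sqrt(v(-14, j(-12, 12)) + 32639) = sqrt(-14*(1 + 3*(-12)) + 32639) = sqrt(-14*(1 - 36) + 32639) = sqrt(-14*(-35) + 32639) = sqrt(490 + 32639) = sqrt(33129) = 9*sqrt(409)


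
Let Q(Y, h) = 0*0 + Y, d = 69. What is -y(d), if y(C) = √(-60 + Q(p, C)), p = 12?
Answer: -4*I*√3 ≈ -6.9282*I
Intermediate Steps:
Q(Y, h) = Y (Q(Y, h) = 0 + Y = Y)
y(C) = 4*I*√3 (y(C) = √(-60 + 12) = √(-48) = 4*I*√3)
-y(d) = -4*I*√3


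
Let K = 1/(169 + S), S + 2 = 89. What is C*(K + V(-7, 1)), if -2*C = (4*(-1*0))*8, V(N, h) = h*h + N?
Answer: 0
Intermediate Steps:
S = 87 (S = -2 + 89 = 87)
V(N, h) = N + h² (V(N, h) = h² + N = N + h²)
K = 1/256 (K = 1/(169 + 87) = 1/256 ≈ 0.0039063)
C = 0 (C = -4*(-1*0)*8/2 = -4*0*8/2 = -0*8 = -½*0 = 0)
C*(K + V(-7, 1)) = 0*(1/256 + (-7 + 1²)) = 0*(1/256 + (-7 + 1)) = 0*(1/256 - 6) = 0*(-1535/256) = 0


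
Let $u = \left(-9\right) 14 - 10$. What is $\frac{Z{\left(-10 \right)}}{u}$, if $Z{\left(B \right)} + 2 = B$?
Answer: $\frac{3}{34} \approx 0.088235$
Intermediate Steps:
$u = -136$ ($u = -126 - 10 = -136$)
$Z{\left(B \right)} = -2 + B$
$\frac{Z{\left(-10 \right)}}{u} = \frac{-2 - 10}{-136} = \left(-12\right) \left(- \frac{1}{136}\right) = \frac{3}{34}$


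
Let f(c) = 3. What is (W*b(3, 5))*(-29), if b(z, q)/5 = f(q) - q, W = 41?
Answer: 11890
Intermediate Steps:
b(z, q) = 15 - 5*q (b(z, q) = 5*(3 - q) = 15 - 5*q)
(W*b(3, 5))*(-29) = (41*(15 - 5*5))*(-29) = (41*(15 - 25))*(-29) = (41*(-10))*(-29) = -410*(-29) = 11890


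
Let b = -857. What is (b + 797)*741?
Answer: -44460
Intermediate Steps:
(b + 797)*741 = (-857 + 797)*741 = -60*741 = -44460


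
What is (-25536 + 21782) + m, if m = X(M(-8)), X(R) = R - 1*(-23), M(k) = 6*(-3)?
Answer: -3749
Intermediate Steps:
M(k) = -18
X(R) = 23 + R (X(R) = R + 23 = 23 + R)
m = 5 (m = 23 - 18 = 5)
(-25536 + 21782) + m = (-25536 + 21782) + 5 = -3754 + 5 = -3749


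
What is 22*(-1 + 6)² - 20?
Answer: 530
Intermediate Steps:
22*(-1 + 6)² - 20 = 22*5² - 20 = 22*25 - 20 = 550 - 20 = 530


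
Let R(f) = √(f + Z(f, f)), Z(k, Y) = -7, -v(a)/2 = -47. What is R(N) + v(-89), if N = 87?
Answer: 94 + 4*√5 ≈ 102.94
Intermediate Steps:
v(a) = 94 (v(a) = -2*(-47) = 94)
R(f) = √(-7 + f) (R(f) = √(f - 7) = √(-7 + f))
R(N) + v(-89) = √(-7 + 87) + 94 = √80 + 94 = 4*√5 + 94 = 94 + 4*√5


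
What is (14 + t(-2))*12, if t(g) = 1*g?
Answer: 144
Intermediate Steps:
t(g) = g
(14 + t(-2))*12 = (14 - 2)*12 = 12*12 = 144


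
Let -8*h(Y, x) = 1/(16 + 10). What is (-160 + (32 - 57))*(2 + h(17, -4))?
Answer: -76775/208 ≈ -369.11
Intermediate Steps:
h(Y, x) = -1/208 (h(Y, x) = -1/(8*(16 + 10)) = -⅛/26 = -⅛*1/26 = -1/208)
(-160 + (32 - 57))*(2 + h(17, -4)) = (-160 + (32 - 57))*(2 - 1/208) = (-160 - 25)*(415/208) = -185*415/208 = -76775/208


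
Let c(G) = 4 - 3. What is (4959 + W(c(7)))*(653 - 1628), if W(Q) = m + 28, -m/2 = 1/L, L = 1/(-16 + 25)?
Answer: -4844775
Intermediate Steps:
L = ⅑ (L = 1/9 = ⅑ ≈ 0.11111)
m = -18 (m = -2/⅑ = -2*9 = -18)
c(G) = 1
W(Q) = 10 (W(Q) = -18 + 28 = 10)
(4959 + W(c(7)))*(653 - 1628) = (4959 + 10)*(653 - 1628) = 4969*(-975) = -4844775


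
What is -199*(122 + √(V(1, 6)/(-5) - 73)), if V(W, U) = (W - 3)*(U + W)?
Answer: -24278 - 597*I*√195/5 ≈ -24278.0 - 1667.3*I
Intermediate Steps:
V(W, U) = (-3 + W)*(U + W)
-199*(122 + √(V(1, 6)/(-5) - 73)) = -199*(122 + √((1² - 3*6 - 3*1 + 6*1)/(-5) - 73)) = -199*(122 + √((1 - 18 - 3 + 6)*(-⅕) - 73)) = -199*(122 + √(-14*(-⅕) - 73)) = -199*(122 + √(14/5 - 73)) = -199*(122 + √(-351/5)) = -199*(122 + 3*I*√195/5) = -24278 - 597*I*√195/5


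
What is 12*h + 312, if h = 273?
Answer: 3588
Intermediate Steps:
12*h + 312 = 12*273 + 312 = 3276 + 312 = 3588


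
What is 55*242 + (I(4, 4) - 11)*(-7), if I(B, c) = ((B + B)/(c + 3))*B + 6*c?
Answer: 13187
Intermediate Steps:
I(B, c) = 6*c + 2*B²/(3 + c) (I(B, c) = ((2*B)/(3 + c))*B + 6*c = (2*B/(3 + c))*B + 6*c = 2*B²/(3 + c) + 6*c = 6*c + 2*B²/(3 + c))
55*242 + (I(4, 4) - 11)*(-7) = 55*242 + (2*(4² + 3*4² + 9*4)/(3 + 4) - 11)*(-7) = 13310 + (2*(16 + 3*16 + 36)/7 - 11)*(-7) = 13310 + (2*(⅐)*(16 + 48 + 36) - 11)*(-7) = 13310 + (2*(⅐)*100 - 11)*(-7) = 13310 + (200/7 - 11)*(-7) = 13310 + (123/7)*(-7) = 13310 - 123 = 13187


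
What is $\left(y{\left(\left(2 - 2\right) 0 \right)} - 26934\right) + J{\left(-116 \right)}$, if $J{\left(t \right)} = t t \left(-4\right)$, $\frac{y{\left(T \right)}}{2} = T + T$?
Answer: $-80758$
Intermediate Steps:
$y{\left(T \right)} = 4 T$ ($y{\left(T \right)} = 2 \left(T + T\right) = 2 \cdot 2 T = 4 T$)
$J{\left(t \right)} = - 4 t^{2}$ ($J{\left(t \right)} = t^{2} \left(-4\right) = - 4 t^{2}$)
$\left(y{\left(\left(2 - 2\right) 0 \right)} - 26934\right) + J{\left(-116 \right)} = \left(4 \left(2 - 2\right) 0 - 26934\right) - 4 \left(-116\right)^{2} = \left(4 \cdot 0 \cdot 0 - 26934\right) - 53824 = \left(4 \cdot 0 - 26934\right) - 53824 = \left(0 - 26934\right) - 53824 = -26934 - 53824 = -80758$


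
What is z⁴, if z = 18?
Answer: 104976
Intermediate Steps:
z⁴ = 18⁴ = 104976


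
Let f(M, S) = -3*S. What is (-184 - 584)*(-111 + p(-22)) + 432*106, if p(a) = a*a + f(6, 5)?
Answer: -229152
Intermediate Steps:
p(a) = -15 + a**2 (p(a) = a*a - 3*5 = a**2 - 15 = -15 + a**2)
(-184 - 584)*(-111 + p(-22)) + 432*106 = (-184 - 584)*(-111 + (-15 + (-22)**2)) + 432*106 = -768*(-111 + (-15 + 484)) + 45792 = -768*(-111 + 469) + 45792 = -768*358 + 45792 = -274944 + 45792 = -229152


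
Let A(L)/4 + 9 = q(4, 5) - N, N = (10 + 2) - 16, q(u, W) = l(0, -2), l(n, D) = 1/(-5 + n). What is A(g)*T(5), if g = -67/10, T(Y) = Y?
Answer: -104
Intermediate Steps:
q(u, W) = -1/5 (q(u, W) = 1/(-5 + 0) = 1/(-5) = -1/5)
N = -4 (N = 12 - 16 = -4)
g = -67/10 (g = -67*1/10 = -67/10 ≈ -6.7000)
A(L) = -104/5 (A(L) = -36 + 4*(-1/5 - 1*(-4)) = -36 + 4*(-1/5 + 4) = -36 + 4*(19/5) = -36 + 76/5 = -104/5)
A(g)*T(5) = -104/5*5 = -104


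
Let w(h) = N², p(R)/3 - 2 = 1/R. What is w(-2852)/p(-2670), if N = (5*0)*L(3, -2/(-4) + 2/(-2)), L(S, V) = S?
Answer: 0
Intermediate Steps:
N = 0 (N = (5*0)*3 = 0*3 = 0)
p(R) = 6 + 3/R
w(h) = 0 (w(h) = 0² = 0)
w(-2852)/p(-2670) = 0/(6 + 3/(-2670)) = 0/(6 + 3*(-1/2670)) = 0/(6 - 1/890) = 0/(5339/890) = 0*(890/5339) = 0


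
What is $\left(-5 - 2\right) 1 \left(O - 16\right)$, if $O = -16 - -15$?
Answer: $119$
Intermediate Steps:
$O = -1$ ($O = -16 + 15 = -1$)
$\left(-5 - 2\right) 1 \left(O - 16\right) = \left(-5 - 2\right) 1 \left(-1 - 16\right) = \left(-7\right) 1 \left(-17\right) = \left(-7\right) \left(-17\right) = 119$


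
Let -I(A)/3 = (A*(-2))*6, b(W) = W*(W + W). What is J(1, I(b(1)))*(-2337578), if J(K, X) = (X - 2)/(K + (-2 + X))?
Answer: -163630460/71 ≈ -2.3047e+6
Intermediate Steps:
b(W) = 2*W² (b(W) = W*(2*W) = 2*W²)
I(A) = 36*A (I(A) = -3*A*(-2)*6 = -3*(-2*A)*6 = -(-36)*A = 36*A)
J(K, X) = (-2 + X)/(-2 + K + X)
J(1, I(b(1)))*(-2337578) = ((-2 + 36*(2*1²))/(-2 + 1 + 36*(2*1²)))*(-2337578) = ((-2 + 36*(2*1))/(-2 + 1 + 36*(2*1)))*(-2337578) = ((-2 + 36*2)/(-2 + 1 + 36*2))*(-2337578) = ((-2 + 72)/(-2 + 1 + 72))*(-2337578) = (70/71)*(-2337578) = -163630460/71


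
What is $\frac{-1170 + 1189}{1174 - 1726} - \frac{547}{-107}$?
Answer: $\frac{299911}{59064} \approx 5.0777$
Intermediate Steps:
$\frac{-1170 + 1189}{1174 - 1726} - \frac{547}{-107} = \frac{19}{1174 - 1726} - - \frac{547}{107} = \frac{19}{-552} + \frac{547}{107} = 19 \left(- \frac{1}{552}\right) + \frac{547}{107} = - \frac{19}{552} + \frac{547}{107} = \frac{299911}{59064}$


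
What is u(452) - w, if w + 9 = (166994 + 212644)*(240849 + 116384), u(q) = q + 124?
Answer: -135619221069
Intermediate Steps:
u(q) = 124 + q
w = 135619221645 (w = -9 + (166994 + 212644)*(240849 + 116384) = -9 + 379638*357233 = -9 + 135619221654 = 135619221645)
u(452) - w = (124 + 452) - 1*135619221645 = 576 - 135619221645 = -135619221069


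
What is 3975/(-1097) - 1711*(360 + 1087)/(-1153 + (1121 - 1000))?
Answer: 2711869049/1132104 ≈ 2395.4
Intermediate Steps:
3975/(-1097) - 1711*(360 + 1087)/(-1153 + (1121 - 1000)) = 3975*(-1/1097) - 1711*1447/(-1153 + 121) = -3975/1097 - 1711/((-1032*1/1447)) = -3975/1097 - 1711/(-1032/1447) = -3975/1097 - 1711*(-1447/1032) = -3975/1097 + 2475817/1032 = 2711869049/1132104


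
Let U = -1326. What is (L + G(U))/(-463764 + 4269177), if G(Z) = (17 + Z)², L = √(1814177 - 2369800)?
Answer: 1713481/3805413 + I*√555623/3805413 ≈ 0.45027 + 0.00019588*I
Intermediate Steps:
L = I*√555623 (L = √(-555623) = I*√555623 ≈ 745.4*I)
(L + G(U))/(-463764 + 4269177) = (I*√555623 + (17 - 1326)²)/(-463764 + 4269177) = (I*√555623 + (-1309)²)/3805413 = (I*√555623 + 1713481)*(1/3805413) = (1713481 + I*√555623)*(1/3805413) = 1713481/3805413 + I*√555623/3805413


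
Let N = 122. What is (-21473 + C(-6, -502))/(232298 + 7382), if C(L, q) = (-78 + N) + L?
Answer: -4287/47936 ≈ -0.089432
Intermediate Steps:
C(L, q) = 44 + L (C(L, q) = (-78 + 122) + L = 44 + L)
(-21473 + C(-6, -502))/(232298 + 7382) = (-21473 + (44 - 6))/(232298 + 7382) = (-21473 + 38)/239680 = -21435*1/239680 = -4287/47936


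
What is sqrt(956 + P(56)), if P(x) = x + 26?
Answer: sqrt(1038) ≈ 32.218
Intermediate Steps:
P(x) = 26 + x
sqrt(956 + P(56)) = sqrt(956 + (26 + 56)) = sqrt(956 + 82) = sqrt(1038)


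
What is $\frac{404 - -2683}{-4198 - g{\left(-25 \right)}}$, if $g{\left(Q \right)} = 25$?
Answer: $- \frac{3087}{4223} \approx -0.731$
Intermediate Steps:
$\frac{404 - -2683}{-4198 - g{\left(-25 \right)}} = \frac{404 - -2683}{-4198 - 25} = \frac{404 + 2683}{-4198 - 25} = \frac{3087}{-4223} = 3087 \left(- \frac{1}{4223}\right) = - \frac{3087}{4223}$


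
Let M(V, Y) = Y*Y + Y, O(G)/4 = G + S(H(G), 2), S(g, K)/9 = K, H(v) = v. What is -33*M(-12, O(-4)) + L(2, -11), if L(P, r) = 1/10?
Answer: -1053359/10 ≈ -1.0534e+5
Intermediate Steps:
L(P, r) = ⅒ (L(P, r) = 1*(⅒) = ⅒)
S(g, K) = 9*K
O(G) = 72 + 4*G (O(G) = 4*(G + 9*2) = 4*(G + 18) = 4*(18 + G) = 72 + 4*G)
M(V, Y) = Y + Y² (M(V, Y) = Y² + Y = Y + Y²)
-33*M(-12, O(-4)) + L(2, -11) = -33*(72 + 4*(-4))*(1 + (72 + 4*(-4))) + ⅒ = -33*(72 - 16)*(1 + (72 - 16)) + ⅒ = -1848*(1 + 56) + ⅒ = -1848*57 + ⅒ = -33*3192 + ⅒ = -105336 + ⅒ = -1053359/10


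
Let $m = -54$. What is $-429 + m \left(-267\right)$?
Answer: $13989$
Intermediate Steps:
$-429 + m \left(-267\right) = -429 - -14418 = -429 + 14418 = 13989$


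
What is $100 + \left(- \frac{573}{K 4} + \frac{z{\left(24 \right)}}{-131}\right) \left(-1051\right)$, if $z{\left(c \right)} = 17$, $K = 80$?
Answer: $\frac{88800653}{41920} \approx 2118.3$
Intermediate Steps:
$100 + \left(- \frac{573}{K 4} + \frac{z{\left(24 \right)}}{-131}\right) \left(-1051\right) = 100 + \left(- \frac{573}{80 \cdot 4} + \frac{17}{-131}\right) \left(-1051\right) = 100 + \left(- \frac{573}{320} + 17 \left(- \frac{1}{131}\right)\right) \left(-1051\right) = 100 + \left(\left(-573\right) \frac{1}{320} - \frac{17}{131}\right) \left(-1051\right) = 100 + \left(- \frac{573}{320} - \frac{17}{131}\right) \left(-1051\right) = 100 - - \frac{84608653}{41920} = 100 + \frac{84608653}{41920} = \frac{88800653}{41920}$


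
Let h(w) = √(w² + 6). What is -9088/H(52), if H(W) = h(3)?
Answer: -9088*√15/15 ≈ -2346.5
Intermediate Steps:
h(w) = √(6 + w²)
H(W) = √15 (H(W) = √(6 + 3²) = √(6 + 9) = √15)
-9088/H(52) = -9088*√15/15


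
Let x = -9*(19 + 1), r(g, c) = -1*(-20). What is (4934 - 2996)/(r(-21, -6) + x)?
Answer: -969/80 ≈ -12.113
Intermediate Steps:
r(g, c) = 20
x = -180 (x = -9*20 = -180)
(4934 - 2996)/(r(-21, -6) + x) = (4934 - 2996)/(20 - 180) = 1938/(-160) = 1938*(-1/160) = -969/80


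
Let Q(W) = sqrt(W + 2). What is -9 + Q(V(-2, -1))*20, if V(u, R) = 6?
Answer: -9 + 40*sqrt(2) ≈ 47.569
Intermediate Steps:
Q(W) = sqrt(2 + W)
-9 + Q(V(-2, -1))*20 = -9 + sqrt(2 + 6)*20 = -9 + sqrt(8)*20 = -9 + (2*sqrt(2))*20 = -9 + 40*sqrt(2)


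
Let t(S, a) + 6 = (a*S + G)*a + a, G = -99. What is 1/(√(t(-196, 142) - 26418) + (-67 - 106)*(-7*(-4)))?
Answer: -1211/6864205 - I*√998121/13728410 ≈ -0.00017642 - 7.2773e-5*I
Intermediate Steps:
t(S, a) = -6 + a + a*(-99 + S*a) (t(S, a) = -6 + ((a*S - 99)*a + a) = -6 + ((S*a - 99)*a + a) = -6 + ((-99 + S*a)*a + a) = -6 + (a*(-99 + S*a) + a) = -6 + (a + a*(-99 + S*a)) = -6 + a + a*(-99 + S*a))
1/(√(t(-196, 142) - 26418) + (-67 - 106)*(-7*(-4))) = 1/(√((-6 - 98*142 - 196*142²) - 26418) + (-67 - 106)*(-7*(-4))) = 1/(√((-6 - 13916 - 196*20164) - 26418) - 173*28) = 1/(√((-6 - 13916 - 3952144) - 26418) - 4844) = 1/(√(-3966066 - 26418) - 4844) = 1/(√(-3992484) - 4844) = 1/(2*I*√998121 - 4844) = 1/(-4844 + 2*I*√998121)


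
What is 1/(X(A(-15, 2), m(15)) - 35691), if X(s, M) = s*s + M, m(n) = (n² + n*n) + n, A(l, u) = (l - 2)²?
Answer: 1/48295 ≈ 2.0706e-5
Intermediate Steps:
A(l, u) = (-2 + l)²
m(n) = n + 2*n² (m(n) = (n² + n²) + n = 2*n² + n = n + 2*n²)
X(s, M) = M + s² (X(s, M) = s² + M = M + s²)
1/(X(A(-15, 2), m(15)) - 35691) = 1/((15*(1 + 2*15) + ((-2 - 15)²)²) - 35691) = 1/((15*(1 + 30) + ((-17)²)²) - 35691) = 1/((15*31 + 289²) - 35691) = 1/((465 + 83521) - 35691) = 1/(83986 - 35691) = 1/48295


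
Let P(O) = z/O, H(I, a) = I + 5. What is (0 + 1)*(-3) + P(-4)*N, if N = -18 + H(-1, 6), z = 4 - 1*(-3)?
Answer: 43/2 ≈ 21.500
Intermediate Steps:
z = 7 (z = 4 + 3 = 7)
H(I, a) = 5 + I
N = -14 (N = -18 + (5 - 1) = -18 + 4 = -14)
P(O) = 7/O
(0 + 1)*(-3) + P(-4)*N = (0 + 1)*(-3) + (7/(-4))*(-14) = 1*(-3) + (7*(-¼))*(-14) = -3 - 7/4*(-14) = -3 + 49/2 = 43/2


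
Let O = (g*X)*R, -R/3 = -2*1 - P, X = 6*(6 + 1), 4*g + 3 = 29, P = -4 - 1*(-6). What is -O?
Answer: -3276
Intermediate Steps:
P = 2 (P = -4 + 6 = 2)
g = 13/2 (g = -3/4 + (1/4)*29 = -3/4 + 29/4 = 13/2 ≈ 6.5000)
X = 42 (X = 6*7 = 42)
R = 12 (R = -3*(-2*1 - 1*2) = -3*(-2 - 2) = -3*(-4) = 12)
O = 3276 (O = ((13/2)*42)*12 = 273*12 = 3276)
-O = -1*3276 = -3276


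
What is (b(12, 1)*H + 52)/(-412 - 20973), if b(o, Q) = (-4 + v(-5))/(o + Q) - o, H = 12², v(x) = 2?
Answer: 22076/278005 ≈ 0.079409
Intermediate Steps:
H = 144
b(o, Q) = -o - 2/(Q + o) (b(o, Q) = (-4 + 2)/(o + Q) - o = -2/(Q + o) - o = -o - 2/(Q + o))
(b(12, 1)*H + 52)/(-412 - 20973) = (((-2 - 1*12² - 1*1*12)/(1 + 12))*144 + 52)/(-412 - 20973) = (((-2 - 1*144 - 12)/13)*144 + 52)/(-21385) = (((-2 - 144 - 12)/13)*144 + 52)*(-1/21385) = (((1/13)*(-158))*144 + 52)*(-1/21385) = (-158/13*144 + 52)*(-1/21385) = (-22752/13 + 52)*(-1/21385) = -22076/13*(-1/21385) = 22076/278005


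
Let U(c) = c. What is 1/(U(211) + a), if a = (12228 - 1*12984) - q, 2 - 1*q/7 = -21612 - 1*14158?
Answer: -1/250949 ≈ -3.9849e-6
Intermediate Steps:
q = 250404 (q = 14 - 7*(-21612 - 1*14158) = 14 - 7*(-21612 - 14158) = 14 - 7*(-35770) = 14 + 250390 = 250404)
a = -251160 (a = (12228 - 1*12984) - 1*250404 = (12228 - 12984) - 250404 = -756 - 250404 = -251160)
1/(U(211) + a) = 1/(211 - 251160) = 1/(-250949) = -1/250949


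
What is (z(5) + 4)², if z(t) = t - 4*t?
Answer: 121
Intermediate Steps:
z(t) = -3*t
(z(5) + 4)² = (-3*5 + 4)² = (-15 + 4)² = (-11)² = 121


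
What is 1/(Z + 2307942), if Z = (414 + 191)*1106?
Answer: 1/2977072 ≈ 3.3590e-7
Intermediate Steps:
Z = 669130 (Z = 605*1106 = 669130)
1/(Z + 2307942) = 1/(669130 + 2307942) = 1/2977072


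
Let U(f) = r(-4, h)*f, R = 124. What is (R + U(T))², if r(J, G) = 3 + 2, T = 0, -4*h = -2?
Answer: 15376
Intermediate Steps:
h = ½ (h = -¼*(-2) = ½ ≈ 0.50000)
r(J, G) = 5
U(f) = 5*f
(R + U(T))² = (124 + 5*0)² = (124 + 0)² = 124² = 15376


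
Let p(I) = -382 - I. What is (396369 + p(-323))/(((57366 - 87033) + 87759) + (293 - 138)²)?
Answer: 396310/82117 ≈ 4.8262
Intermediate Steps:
(396369 + p(-323))/(((57366 - 87033) + 87759) + (293 - 138)²) = (396369 + (-382 - 1*(-323)))/(((57366 - 87033) + 87759) + (293 - 138)²) = (396369 + (-382 + 323))/((-29667 + 87759) + 155²) = (396369 - 59)/(58092 + 24025) = 396310/82117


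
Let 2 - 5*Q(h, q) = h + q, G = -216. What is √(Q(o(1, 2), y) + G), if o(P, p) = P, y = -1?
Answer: 7*I*√110/5 ≈ 14.683*I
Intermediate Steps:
Q(h, q) = ⅖ - h/5 - q/5 (Q(h, q) = ⅖ - (h + q)/5 = ⅖ + (-h/5 - q/5) = ⅖ - h/5 - q/5)
√(Q(o(1, 2), y) + G) = √((⅖ - ⅕*1 - ⅕*(-1)) - 216) = √((⅖ - ⅕ + ⅕) - 216) = √(⅖ - 216) = √(-1078/5) = 7*I*√110/5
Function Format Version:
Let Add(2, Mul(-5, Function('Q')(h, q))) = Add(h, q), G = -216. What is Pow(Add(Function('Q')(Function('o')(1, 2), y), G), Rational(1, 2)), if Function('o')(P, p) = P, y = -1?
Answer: Mul(Rational(7, 5), I, Pow(110, Rational(1, 2))) ≈ Mul(14.683, I)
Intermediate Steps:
Function('Q')(h, q) = Add(Rational(2, 5), Mul(Rational(-1, 5), h), Mul(Rational(-1, 5), q)) (Function('Q')(h, q) = Add(Rational(2, 5), Mul(Rational(-1, 5), Add(h, q))) = Add(Rational(2, 5), Add(Mul(Rational(-1, 5), h), Mul(Rational(-1, 5), q))) = Add(Rational(2, 5), Mul(Rational(-1, 5), h), Mul(Rational(-1, 5), q)))
Pow(Add(Function('Q')(Function('o')(1, 2), y), G), Rational(1, 2)) = Pow(Add(Add(Rational(2, 5), Mul(Rational(-1, 5), 1), Mul(Rational(-1, 5), -1)), -216), Rational(1, 2)) = Pow(Add(Add(Rational(2, 5), Rational(-1, 5), Rational(1, 5)), -216), Rational(1, 2)) = Pow(Add(Rational(2, 5), -216), Rational(1, 2)) = Pow(Rational(-1078, 5), Rational(1, 2)) = Mul(Rational(7, 5), I, Pow(110, Rational(1, 2)))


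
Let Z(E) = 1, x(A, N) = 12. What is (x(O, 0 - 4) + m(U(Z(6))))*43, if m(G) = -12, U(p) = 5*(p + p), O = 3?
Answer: 0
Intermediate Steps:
U(p) = 10*p (U(p) = 5*(2*p) = 10*p)
(x(O, 0 - 4) + m(U(Z(6))))*43 = (12 - 12)*43 = 0*43 = 0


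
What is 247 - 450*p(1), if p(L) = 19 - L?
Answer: -7853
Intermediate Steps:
247 - 450*p(1) = 247 - 450*(19 - 1*1) = 247 - 450*(19 - 1) = 247 - 450*18 = 247 - 8100 = -7853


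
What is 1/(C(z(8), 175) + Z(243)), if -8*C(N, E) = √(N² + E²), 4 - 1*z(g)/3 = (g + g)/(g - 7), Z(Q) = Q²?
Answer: 3779136/223154169743 + 8*√31921/223154169743 ≈ 1.6941e-5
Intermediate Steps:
z(g) = 12 - 6*g/(-7 + g) (z(g) = 12 - 3*(g + g)/(g - 7) = 12 - 3*2*g/(-7 + g) = 12 - 6*g/(-7 + g))
C(N, E) = -√(E² + N²)/8 (C(N, E) = -√(N² + E²)/8 = -√(E² + N²)/8)
1/(C(z(8), 175) + Z(243)) = 1/(-√(175² + (6*(-14 + 8)/(-7 + 8))²)/8 + 243²) = 1/(-√(30625 + (6*(-6)/1)²)/8 + 59049) = 1/(-√(30625 + (6*1*(-6))²)/8 + 59049) = 1/(-√(30625 + (-36)²)/8 + 59049) = 1/(-√(30625 + 1296)/8 + 59049) = 1/(-√31921/8 + 59049) = 1/(59049 - √31921/8)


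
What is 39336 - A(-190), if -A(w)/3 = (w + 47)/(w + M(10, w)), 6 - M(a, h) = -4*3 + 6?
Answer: 7002237/178 ≈ 39338.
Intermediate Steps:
M(a, h) = 12 (M(a, h) = 6 - (-4*3 + 6) = 6 - (-12 + 6) = 6 - 1*(-6) = 6 + 6 = 12)
A(w) = -3*(47 + w)/(12 + w) (A(w) = -3*(w + 47)/(w + 12) = -3*(47 + w)/(12 + w))
39336 - A(-190) = 39336 - 3*(-47 - 1*(-190))/(12 - 190) = 39336 - 3*(-47 + 190)/(-178) = 39336 - 3*(-1)*143/178 = 39336 - 1*(-429/178) = 39336 + 429/178 = 7002237/178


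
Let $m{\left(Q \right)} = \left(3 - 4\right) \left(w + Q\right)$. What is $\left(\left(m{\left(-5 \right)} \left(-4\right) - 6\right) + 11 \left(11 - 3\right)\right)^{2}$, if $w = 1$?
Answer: $4356$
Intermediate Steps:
$m{\left(Q \right)} = -1 - Q$ ($m{\left(Q \right)} = \left(3 - 4\right) \left(1 + Q\right) = - (1 + Q) = -1 - Q$)
$\left(\left(m{\left(-5 \right)} \left(-4\right) - 6\right) + 11 \left(11 - 3\right)\right)^{2} = \left(\left(\left(-1 - -5\right) \left(-4\right) - 6\right) + 11 \left(11 - 3\right)\right)^{2} = \left(\left(\left(-1 + 5\right) \left(-4\right) - 6\right) + 11 \cdot 8\right)^{2} = \left(\left(4 \left(-4\right) - 6\right) + 88\right)^{2} = \left(\left(-16 - 6\right) + 88\right)^{2} = \left(-22 + 88\right)^{2} = 66^{2} = 4356$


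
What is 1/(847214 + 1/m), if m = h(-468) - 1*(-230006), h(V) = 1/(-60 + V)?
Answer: 121443167/102888351287266 ≈ 1.1803e-6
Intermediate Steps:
m = 121443167/528 (m = 1/(-60 - 468) - 1*(-230006) = 1/(-528) + 230006 = -1/528 + 230006 = 121443167/528 ≈ 2.3001e+5)
1/(847214 + 1/m) = 1/(847214 + 1/(121443167/528)) = 1/(847214 + 528/121443167) = 1/(102888351287266/121443167) = 121443167/102888351287266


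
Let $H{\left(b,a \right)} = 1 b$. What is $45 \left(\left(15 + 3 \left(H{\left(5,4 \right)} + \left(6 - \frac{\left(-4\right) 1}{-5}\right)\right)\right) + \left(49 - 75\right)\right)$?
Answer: $882$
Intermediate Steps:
$H{\left(b,a \right)} = b$
$45 \left(\left(15 + 3 \left(H{\left(5,4 \right)} + \left(6 - \frac{\left(-4\right) 1}{-5}\right)\right)\right) + \left(49 - 75\right)\right) = 45 \left(\left(15 + 3 \left(5 + \left(6 - \frac{\left(-4\right) 1}{-5}\right)\right)\right) + \left(49 - 75\right)\right) = 45 \left(\left(15 + 3 \left(5 + \left(6 - \left(-4\right) \left(- \frac{1}{5}\right)\right)\right)\right) + \left(49 - 75\right)\right) = 45 \left(\left(15 + 3 \left(5 + \left(6 - \frac{4}{5}\right)\right)\right) - 26\right) = 45 \left(\left(15 + 3 \left(5 + \frac{26}{5}\right)\right) - 26\right) = 45 \left(\left(15 + 3 \cdot \frac{51}{5}\right) - 26\right) = 45 \left(\left(15 + \frac{153}{5}\right) - 26\right) = 45 \left(\frac{228}{5} - 26\right) = 45 \cdot \frac{98}{5} = 882$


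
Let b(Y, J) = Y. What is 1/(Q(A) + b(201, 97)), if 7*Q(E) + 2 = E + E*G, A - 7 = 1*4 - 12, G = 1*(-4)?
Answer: 7/1408 ≈ 0.0049716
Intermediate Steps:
G = -4
A = -1 (A = 7 + (1*4 - 12) = 7 + (4 - 12) = 7 - 8 = -1)
Q(E) = -2/7 - 3*E/7 (Q(E) = -2/7 + (E + E*(-4))/7 = -2/7 + (E - 4*E)/7 = -2/7 + (-3*E)/7 = -2/7 - 3*E/7)
1/(Q(A) + b(201, 97)) = 1/((-2/7 - 3/7*(-1)) + 201) = 1/((-2/7 + 3/7) + 201) = 1/(1/7 + 201) = 1/(1408/7) = 7/1408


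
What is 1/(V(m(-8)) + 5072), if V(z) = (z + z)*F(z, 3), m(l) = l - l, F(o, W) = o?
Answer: 1/5072 ≈ 0.00019716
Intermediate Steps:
m(l) = 0
V(z) = 2*z² (V(z) = (z + z)*z = (2*z)*z = 2*z²)
1/(V(m(-8)) + 5072) = 1/(2*0² + 5072) = 1/(2*0 + 5072) = 1/(0 + 5072) = 1/5072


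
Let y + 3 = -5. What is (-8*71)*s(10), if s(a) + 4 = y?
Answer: 6816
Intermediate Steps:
y = -8 (y = -3 - 5 = -8)
s(a) = -12 (s(a) = -4 - 8 = -12)
(-8*71)*s(10) = -8*71*(-12) = -568*(-12) = 6816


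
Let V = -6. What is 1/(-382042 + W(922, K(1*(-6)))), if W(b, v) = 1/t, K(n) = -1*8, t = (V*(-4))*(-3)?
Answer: -72/27507025 ≈ -2.6175e-6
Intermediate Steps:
t = -72 (t = -6*(-4)*(-3) = 24*(-3) = -72)
K(n) = -8
W(b, v) = -1/72 (W(b, v) = 1/(-72) = -1/72)
1/(-382042 + W(922, K(1*(-6)))) = 1/(-382042 - 1/72) = 1/(-27507025/72) = -72/27507025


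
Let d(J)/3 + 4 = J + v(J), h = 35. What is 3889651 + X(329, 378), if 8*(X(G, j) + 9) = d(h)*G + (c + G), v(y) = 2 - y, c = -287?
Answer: 7778801/2 ≈ 3.8894e+6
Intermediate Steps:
d(J) = -6 (d(J) = -12 + 3*(J + (2 - J)) = -12 + 3*2 = -12 + 6 = -6)
X(G, j) = -359/8 - 5*G/8 (X(G, j) = -9 + (-6*G + (-287 + G))/8 = -9 + (-287 - 5*G)/8 = -9 + (-287/8 - 5*G/8) = -359/8 - 5*G/8)
3889651 + X(329, 378) = 3889651 + (-359/8 - 5/8*329) = 3889651 + (-359/8 - 1645/8) = 3889651 - 501/2 = 7778801/2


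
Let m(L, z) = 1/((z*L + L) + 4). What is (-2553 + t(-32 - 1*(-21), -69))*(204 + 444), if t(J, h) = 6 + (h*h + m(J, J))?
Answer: 27258876/19 ≈ 1.4347e+6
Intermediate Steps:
m(L, z) = 1/(4 + L + L*z) (m(L, z) = 1/((L*z + L) + 4) = 1/((L + L*z) + 4) = 1/(4 + L + L*z))
t(J, h) = 6 + h**2 + 1/(4 + J + J**2) (t(J, h) = 6 + (h*h + 1/(4 + J + J*J)) = 6 + (h**2 + 1/(4 + J + J**2)) = 6 + h**2 + 1/(4 + J + J**2))
(-2553 + t(-32 - 1*(-21), -69))*(204 + 444) = (-2553 + (1 + (6 + (-69)**2)*(4 + (-32 - 1*(-21)) + (-32 - 1*(-21))**2))/(4 + (-32 - 1*(-21)) + (-32 - 1*(-21))**2))*(204 + 444) = (-2553 + (1 + (6 + 4761)*(4 + (-32 + 21) + (-32 + 21)**2))/(4 + (-32 + 21) + (-32 + 21)**2))*648 = (-2553 + (1 + 4767*(4 - 11 + (-11)**2))/(4 - 11 + (-11)**2))*648 = (-2553 + (1 + 4767*(4 - 11 + 121))/(4 - 11 + 121))*648 = (-2553 + (1 + 4767*114)/114)*648 = (-2553 + (1 + 543438)/114)*648 = (-2553 + (1/114)*543439)*648 = (-2553 + 543439/114)*648 = (252397/114)*648 = 27258876/19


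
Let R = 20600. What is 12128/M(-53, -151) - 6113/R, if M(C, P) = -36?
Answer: -62514217/185400 ≈ -337.19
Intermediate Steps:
12128/M(-53, -151) - 6113/R = 12128/(-36) - 6113/20600 = 12128*(-1/36) - 6113*1/20600 = -3032/9 - 6113/20600 = -62514217/185400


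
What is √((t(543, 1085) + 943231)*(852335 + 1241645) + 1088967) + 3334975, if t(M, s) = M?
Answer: 3334975 + √1976244969487 ≈ 4.7408e+6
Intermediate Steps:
√((t(543, 1085) + 943231)*(852335 + 1241645) + 1088967) + 3334975 = √((543 + 943231)*(852335 + 1241645) + 1088967) + 3334975 = √(943774*2093980 + 1088967) + 3334975 = √(1976243880520 + 1088967) + 3334975 = √1976244969487 + 3334975 = 3334975 + √1976244969487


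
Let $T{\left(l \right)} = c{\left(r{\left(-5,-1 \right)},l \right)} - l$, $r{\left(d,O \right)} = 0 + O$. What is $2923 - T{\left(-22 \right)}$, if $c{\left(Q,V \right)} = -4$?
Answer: $2905$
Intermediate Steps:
$r{\left(d,O \right)} = O$
$T{\left(l \right)} = -4 - l$
$2923 - T{\left(-22 \right)} = 2923 - \left(-4 - -22\right) = 2923 - \left(-4 + 22\right) = 2923 - 18 = 2905$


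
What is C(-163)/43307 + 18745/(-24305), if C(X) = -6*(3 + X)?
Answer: -157691383/210515327 ≈ -0.74907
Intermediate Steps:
C(X) = -18 - 6*X
C(-163)/43307 + 18745/(-24305) = (-18 - 6*(-163))/43307 + 18745/(-24305) = (-18 + 978)*(1/43307) + 18745*(-1/24305) = 960*(1/43307) - 3749/4861 = 960/43307 - 3749/4861 = -157691383/210515327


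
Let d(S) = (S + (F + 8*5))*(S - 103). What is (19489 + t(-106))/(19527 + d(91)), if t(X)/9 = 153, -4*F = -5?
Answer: 10433/8970 ≈ 1.1631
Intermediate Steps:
F = 5/4 (F = -¼*(-5) = 5/4 ≈ 1.2500)
t(X) = 1377 (t(X) = 9*153 = 1377)
d(S) = (-103 + S)*(165/4 + S) (d(S) = (S + (5/4 + 8*5))*(S - 103) = (S + (5/4 + 40))*(-103 + S) = (S + 165/4)*(-103 + S) = (165/4 + S)*(-103 + S) = (-103 + S)*(165/4 + S))
(19489 + t(-106))/(19527 + d(91)) = (19489 + 1377)/(19527 + (-16995/4 + 91² - 247/4*91)) = 20866/(19527 + (-16995/4 + 8281 - 22477/4)) = 20866/(19527 - 1587) = 20866/17940 = 20866*(1/17940) = 10433/8970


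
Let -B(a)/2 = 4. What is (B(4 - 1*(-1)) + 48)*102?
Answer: 4080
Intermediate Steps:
B(a) = -8 (B(a) = -2*4 = -8)
(B(4 - 1*(-1)) + 48)*102 = (-8 + 48)*102 = 40*102 = 4080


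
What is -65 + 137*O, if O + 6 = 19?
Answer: 1716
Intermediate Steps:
O = 13 (O = -6 + 19 = 13)
-65 + 137*O = -65 + 137*13 = -65 + 1781 = 1716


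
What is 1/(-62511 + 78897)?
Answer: 1/16386 ≈ 6.1028e-5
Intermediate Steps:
1/(-62511 + 78897) = 1/16386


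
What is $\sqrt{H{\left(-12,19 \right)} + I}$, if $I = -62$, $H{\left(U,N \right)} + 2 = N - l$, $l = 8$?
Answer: $i \sqrt{53} \approx 7.2801 i$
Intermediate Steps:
$H{\left(U,N \right)} = -10 + N$ ($H{\left(U,N \right)} = -2 + \left(N - 8\right) = -2 + \left(-8 + N\right) = -10 + N$)
$\sqrt{H{\left(-12,19 \right)} + I} = \sqrt{\left(-10 + 19\right) - 62} = \sqrt{9 - 62} = \sqrt{-53} = i \sqrt{53}$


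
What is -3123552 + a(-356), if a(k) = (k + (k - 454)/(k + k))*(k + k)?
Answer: -2870890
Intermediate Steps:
a(k) = 2*k*(k + (-454 + k)/(2*k)) (a(k) = (k + (-454 + k)/((2*k)))*(2*k) = (k + (-454 + k)*(1/(2*k)))*(2*k) = (k + (-454 + k)/(2*k))*(2*k) = 2*k*(k + (-454 + k)/(2*k)))
-3123552 + a(-356) = -3123552 + (-454 - 356 + 2*(-356)²) = -3123552 + (-454 - 356 + 2*126736) = -3123552 + (-454 - 356 + 253472) = -3123552 + 252662 = -2870890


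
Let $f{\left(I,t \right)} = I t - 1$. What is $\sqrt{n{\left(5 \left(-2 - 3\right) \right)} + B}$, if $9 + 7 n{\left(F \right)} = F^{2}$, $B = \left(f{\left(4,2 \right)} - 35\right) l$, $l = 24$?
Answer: $2 i \sqrt{146} \approx 24.166 i$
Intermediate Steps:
$f{\left(I,t \right)} = -1 + I t$
$B = -672$ ($B = \left(\left(-1 + 4 \cdot 2\right) - 35\right) 24 = \left(\left(-1 + 8\right) - 35\right) 24 = \left(7 - 35\right) 24 = \left(-28\right) 24 = -672$)
$n{\left(F \right)} = - \frac{9}{7} + \frac{F^{2}}{7}$
$\sqrt{n{\left(5 \left(-2 - 3\right) \right)} + B} = \sqrt{\left(- \frac{9}{7} + \frac{\left(5 \left(-2 - 3\right)\right)^{2}}{7}\right) - 672} = \sqrt{\left(- \frac{9}{7} + \frac{\left(5 \left(-5\right)\right)^{2}}{7}\right) - 672} = \sqrt{\left(- \frac{9}{7} + \frac{\left(-25\right)^{2}}{7}\right) - 672} = \sqrt{\left(- \frac{9}{7} + \frac{1}{7} \cdot 625\right) - 672} = \sqrt{\left(- \frac{9}{7} + \frac{625}{7}\right) - 672} = \sqrt{88 - 672} = \sqrt{-584} = 2 i \sqrt{146}$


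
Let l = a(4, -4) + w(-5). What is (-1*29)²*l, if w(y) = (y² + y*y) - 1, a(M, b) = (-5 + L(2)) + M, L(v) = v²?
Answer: 43732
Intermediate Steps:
a(M, b) = -1 + M (a(M, b) = (-5 + 2²) + M = (-5 + 4) + M = -1 + M)
w(y) = -1 + 2*y² (w(y) = (y² + y²) - 1 = 2*y² - 1 = -1 + 2*y²)
l = 52 (l = (-1 + 4) + (-1 + 2*(-5)²) = 3 + (-1 + 2*25) = 3 + (-1 + 50) = 3 + 49 = 52)
(-1*29)²*l = (-1*29)²*52 = (-29)²*52 = 841*52 = 43732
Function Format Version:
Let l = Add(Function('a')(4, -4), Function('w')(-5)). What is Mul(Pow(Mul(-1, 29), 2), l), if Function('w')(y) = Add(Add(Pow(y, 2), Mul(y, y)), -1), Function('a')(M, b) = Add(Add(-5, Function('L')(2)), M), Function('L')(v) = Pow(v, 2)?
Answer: 43732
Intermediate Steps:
Function('a')(M, b) = Add(-1, M) (Function('a')(M, b) = Add(Add(-5, Pow(2, 2)), M) = Add(Add(-5, 4), M) = Add(-1, M))
Function('w')(y) = Add(-1, Mul(2, Pow(y, 2))) (Function('w')(y) = Add(Add(Pow(y, 2), Pow(y, 2)), -1) = Add(Mul(2, Pow(y, 2)), -1) = Add(-1, Mul(2, Pow(y, 2))))
l = 52 (l = Add(Add(-1, 4), Add(-1, Mul(2, Pow(-5, 2)))) = Add(3, Add(-1, Mul(2, 25))) = Add(3, Add(-1, 50)) = Add(3, 49) = 52)
Mul(Pow(Mul(-1, 29), 2), l) = Mul(Pow(Mul(-1, 29), 2), 52) = Mul(Pow(-29, 2), 52) = Mul(841, 52) = 43732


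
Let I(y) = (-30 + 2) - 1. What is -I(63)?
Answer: 29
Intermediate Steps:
I(y) = -29 (I(y) = -28 - 1 = -29)
-I(63) = -1*(-29) = 29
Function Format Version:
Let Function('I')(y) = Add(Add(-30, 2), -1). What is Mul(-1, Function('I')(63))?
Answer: 29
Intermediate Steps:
Function('I')(y) = -29 (Function('I')(y) = Add(-28, -1) = -29)
Mul(-1, Function('I')(63)) = Mul(-1, -29) = 29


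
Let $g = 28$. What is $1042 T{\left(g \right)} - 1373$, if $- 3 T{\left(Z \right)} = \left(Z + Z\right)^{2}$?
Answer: $- \frac{3271831}{3} \approx -1.0906 \cdot 10^{6}$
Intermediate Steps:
$T{\left(Z \right)} = - \frac{4 Z^{2}}{3}$ ($T{\left(Z \right)} = - \frac{\left(Z + Z\right)^{2}}{3} = - \frac{\left(2 Z\right)^{2}}{3} = - \frac{4 Z^{2}}{3}$)
$1042 T{\left(g \right)} - 1373 = 1042 \left(- \frac{4 \cdot 28^{2}}{3}\right) - 1373 = 1042 \left(\left(- \frac{4}{3}\right) 784\right) - 1373 = 1042 \left(- \frac{3136}{3}\right) - 1373 = - \frac{3267712}{3} - 1373 = - \frac{3271831}{3}$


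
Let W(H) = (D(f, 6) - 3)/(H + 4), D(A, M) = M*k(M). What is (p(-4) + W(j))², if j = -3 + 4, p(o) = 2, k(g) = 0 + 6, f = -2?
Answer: 1849/25 ≈ 73.960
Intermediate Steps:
k(g) = 6
j = 1
D(A, M) = 6*M (D(A, M) = M*6 = 6*M)
W(H) = 33/(4 + H) (W(H) = (6*6 - 3)/(H + 4) = (36 - 3)/(4 + H) = 33/(4 + H))
(p(-4) + W(j))² = (2 + 33/(4 + 1))² = (2 + 33/5)² = (43/5)² = 1849/25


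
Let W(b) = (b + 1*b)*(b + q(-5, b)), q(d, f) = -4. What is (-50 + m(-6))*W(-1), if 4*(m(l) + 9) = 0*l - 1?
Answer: -1185/2 ≈ -592.50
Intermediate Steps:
m(l) = -37/4 (m(l) = -9 + (0*l - 1)/4 = -9 + (0 - 1)/4 = -9 + (¼)*(-1) = -9 - ¼ = -37/4)
W(b) = 2*b*(-4 + b) (W(b) = (b + 1*b)*(b - 4) = (b + b)*(-4 + b) = (2*b)*(-4 + b) = 2*b*(-4 + b))
(-50 + m(-6))*W(-1) = (-50 - 37/4)*(2*(-1)*(-4 - 1)) = -237*(-1)*(-5)/2 = -237/4*10 = -1185/2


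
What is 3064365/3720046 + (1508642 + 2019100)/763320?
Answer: 1288537800661/236632126060 ≈ 5.4453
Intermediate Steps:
3064365/3720046 + (1508642 + 2019100)/763320 = 3064365*(1/3720046) + 3527742*(1/763320) = 3064365/3720046 + 587957/127220 = 1288537800661/236632126060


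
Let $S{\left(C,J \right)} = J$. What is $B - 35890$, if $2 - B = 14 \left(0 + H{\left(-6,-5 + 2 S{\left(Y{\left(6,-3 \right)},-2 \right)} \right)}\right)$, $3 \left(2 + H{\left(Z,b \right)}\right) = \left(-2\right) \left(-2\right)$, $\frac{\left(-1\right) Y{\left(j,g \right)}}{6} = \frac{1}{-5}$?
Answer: $- \frac{107636}{3} \approx -35879.0$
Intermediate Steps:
$Y{\left(j,g \right)} = \frac{6}{5}$ ($Y{\left(j,g \right)} = - \frac{6}{-5} = \left(-6\right) \left(- \frac{1}{5}\right) = \frac{6}{5}$)
$H{\left(Z,b \right)} = - \frac{2}{3}$ ($H{\left(Z,b \right)} = -2 + \frac{\left(-2\right) \left(-2\right)}{3} = -2 + \frac{1}{3} \cdot 4 = -2 + \frac{4}{3} = - \frac{2}{3}$)
$B = \frac{34}{3}$ ($B = 2 - 14 \left(0 - \frac{2}{3}\right) = 2 - 14 \left(- \frac{2}{3}\right) = 2 - - \frac{28}{3} = 2 + \frac{28}{3} = \frac{34}{3} \approx 11.333$)
$B - 35890 = \frac{34}{3} - 35890 = - \frac{107636}{3}$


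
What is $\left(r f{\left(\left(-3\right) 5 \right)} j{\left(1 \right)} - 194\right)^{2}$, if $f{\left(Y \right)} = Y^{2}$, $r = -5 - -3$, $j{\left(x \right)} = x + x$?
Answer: $1196836$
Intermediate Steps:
$j{\left(x \right)} = 2 x$
$r = -2$ ($r = -5 + 3 = -2$)
$\left(r f{\left(\left(-3\right) 5 \right)} j{\left(1 \right)} - 194\right)^{2} = \left(- 2 \left(\left(-3\right) 5\right)^{2} \cdot 2 \cdot 1 - 194\right)^{2} = \left(- 2 \left(-15\right)^{2} \cdot 2 - 194\right)^{2} = \left(\left(-2\right) 225 \cdot 2 - 194\right)^{2} = \left(\left(-450\right) 2 - 194\right)^{2} = \left(-900 - 194\right)^{2} = \left(-1094\right)^{2} = 1196836$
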